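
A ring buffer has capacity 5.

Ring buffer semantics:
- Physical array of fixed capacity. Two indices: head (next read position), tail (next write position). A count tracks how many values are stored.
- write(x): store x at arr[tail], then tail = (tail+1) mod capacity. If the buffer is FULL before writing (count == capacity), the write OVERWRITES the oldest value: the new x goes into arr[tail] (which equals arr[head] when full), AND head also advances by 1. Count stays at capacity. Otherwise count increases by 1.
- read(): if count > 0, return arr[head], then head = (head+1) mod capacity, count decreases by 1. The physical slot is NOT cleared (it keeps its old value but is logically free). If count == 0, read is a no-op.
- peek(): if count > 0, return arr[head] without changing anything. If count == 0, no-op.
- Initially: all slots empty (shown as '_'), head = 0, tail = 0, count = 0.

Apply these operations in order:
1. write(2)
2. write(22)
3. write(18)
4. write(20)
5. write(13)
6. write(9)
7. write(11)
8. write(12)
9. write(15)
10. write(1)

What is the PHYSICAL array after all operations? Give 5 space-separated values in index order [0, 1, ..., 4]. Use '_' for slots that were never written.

After op 1 (write(2)): arr=[2 _ _ _ _] head=0 tail=1 count=1
After op 2 (write(22)): arr=[2 22 _ _ _] head=0 tail=2 count=2
After op 3 (write(18)): arr=[2 22 18 _ _] head=0 tail=3 count=3
After op 4 (write(20)): arr=[2 22 18 20 _] head=0 tail=4 count=4
After op 5 (write(13)): arr=[2 22 18 20 13] head=0 tail=0 count=5
After op 6 (write(9)): arr=[9 22 18 20 13] head=1 tail=1 count=5
After op 7 (write(11)): arr=[9 11 18 20 13] head=2 tail=2 count=5
After op 8 (write(12)): arr=[9 11 12 20 13] head=3 tail=3 count=5
After op 9 (write(15)): arr=[9 11 12 15 13] head=4 tail=4 count=5
After op 10 (write(1)): arr=[9 11 12 15 1] head=0 tail=0 count=5

Answer: 9 11 12 15 1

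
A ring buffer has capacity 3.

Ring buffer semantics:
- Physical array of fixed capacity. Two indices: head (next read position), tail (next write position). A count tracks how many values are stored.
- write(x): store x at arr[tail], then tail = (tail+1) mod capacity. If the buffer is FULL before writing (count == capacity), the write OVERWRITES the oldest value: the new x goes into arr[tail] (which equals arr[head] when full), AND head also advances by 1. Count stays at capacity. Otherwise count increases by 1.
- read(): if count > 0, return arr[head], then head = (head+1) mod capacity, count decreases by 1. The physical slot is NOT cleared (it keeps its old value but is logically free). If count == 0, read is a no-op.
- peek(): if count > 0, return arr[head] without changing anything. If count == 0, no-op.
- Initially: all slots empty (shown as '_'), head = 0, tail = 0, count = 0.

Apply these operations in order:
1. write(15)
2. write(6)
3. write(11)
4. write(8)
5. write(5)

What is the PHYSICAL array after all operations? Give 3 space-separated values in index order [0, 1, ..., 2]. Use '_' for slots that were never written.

Answer: 8 5 11

Derivation:
After op 1 (write(15)): arr=[15 _ _] head=0 tail=1 count=1
After op 2 (write(6)): arr=[15 6 _] head=0 tail=2 count=2
After op 3 (write(11)): arr=[15 6 11] head=0 tail=0 count=3
After op 4 (write(8)): arr=[8 6 11] head=1 tail=1 count=3
After op 5 (write(5)): arr=[8 5 11] head=2 tail=2 count=3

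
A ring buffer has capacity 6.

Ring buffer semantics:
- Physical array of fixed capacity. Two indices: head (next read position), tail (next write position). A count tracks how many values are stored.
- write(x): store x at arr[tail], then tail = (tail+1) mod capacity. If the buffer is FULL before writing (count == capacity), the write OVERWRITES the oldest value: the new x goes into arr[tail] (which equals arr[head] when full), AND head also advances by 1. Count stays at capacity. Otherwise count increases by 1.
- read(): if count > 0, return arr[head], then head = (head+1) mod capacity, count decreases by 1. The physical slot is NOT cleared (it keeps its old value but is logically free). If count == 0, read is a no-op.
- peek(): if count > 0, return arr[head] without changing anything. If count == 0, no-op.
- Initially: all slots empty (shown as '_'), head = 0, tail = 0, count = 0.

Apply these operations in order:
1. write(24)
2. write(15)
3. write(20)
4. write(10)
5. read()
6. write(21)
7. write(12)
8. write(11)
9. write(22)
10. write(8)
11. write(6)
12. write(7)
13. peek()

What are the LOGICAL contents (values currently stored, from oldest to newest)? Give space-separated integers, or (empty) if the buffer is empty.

After op 1 (write(24)): arr=[24 _ _ _ _ _] head=0 tail=1 count=1
After op 2 (write(15)): arr=[24 15 _ _ _ _] head=0 tail=2 count=2
After op 3 (write(20)): arr=[24 15 20 _ _ _] head=0 tail=3 count=3
After op 4 (write(10)): arr=[24 15 20 10 _ _] head=0 tail=4 count=4
After op 5 (read()): arr=[24 15 20 10 _ _] head=1 tail=4 count=3
After op 6 (write(21)): arr=[24 15 20 10 21 _] head=1 tail=5 count=4
After op 7 (write(12)): arr=[24 15 20 10 21 12] head=1 tail=0 count=5
After op 8 (write(11)): arr=[11 15 20 10 21 12] head=1 tail=1 count=6
After op 9 (write(22)): arr=[11 22 20 10 21 12] head=2 tail=2 count=6
After op 10 (write(8)): arr=[11 22 8 10 21 12] head=3 tail=3 count=6
After op 11 (write(6)): arr=[11 22 8 6 21 12] head=4 tail=4 count=6
After op 12 (write(7)): arr=[11 22 8 6 7 12] head=5 tail=5 count=6
After op 13 (peek()): arr=[11 22 8 6 7 12] head=5 tail=5 count=6

Answer: 12 11 22 8 6 7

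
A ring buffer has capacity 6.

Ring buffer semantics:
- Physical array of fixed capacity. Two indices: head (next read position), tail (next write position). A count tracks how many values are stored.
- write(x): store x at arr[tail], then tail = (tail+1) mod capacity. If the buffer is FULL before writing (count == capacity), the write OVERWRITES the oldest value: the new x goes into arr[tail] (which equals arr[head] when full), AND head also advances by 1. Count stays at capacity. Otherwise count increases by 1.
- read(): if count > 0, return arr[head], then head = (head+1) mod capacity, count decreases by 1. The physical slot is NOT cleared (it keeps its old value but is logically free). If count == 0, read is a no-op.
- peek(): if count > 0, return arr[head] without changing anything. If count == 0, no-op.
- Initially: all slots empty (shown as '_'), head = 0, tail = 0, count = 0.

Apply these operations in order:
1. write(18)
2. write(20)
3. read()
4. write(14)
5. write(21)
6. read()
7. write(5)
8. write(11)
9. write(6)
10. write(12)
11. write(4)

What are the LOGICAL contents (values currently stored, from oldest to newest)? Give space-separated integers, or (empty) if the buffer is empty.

After op 1 (write(18)): arr=[18 _ _ _ _ _] head=0 tail=1 count=1
After op 2 (write(20)): arr=[18 20 _ _ _ _] head=0 tail=2 count=2
After op 3 (read()): arr=[18 20 _ _ _ _] head=1 tail=2 count=1
After op 4 (write(14)): arr=[18 20 14 _ _ _] head=1 tail=3 count=2
After op 5 (write(21)): arr=[18 20 14 21 _ _] head=1 tail=4 count=3
After op 6 (read()): arr=[18 20 14 21 _ _] head=2 tail=4 count=2
After op 7 (write(5)): arr=[18 20 14 21 5 _] head=2 tail=5 count=3
After op 8 (write(11)): arr=[18 20 14 21 5 11] head=2 tail=0 count=4
After op 9 (write(6)): arr=[6 20 14 21 5 11] head=2 tail=1 count=5
After op 10 (write(12)): arr=[6 12 14 21 5 11] head=2 tail=2 count=6
After op 11 (write(4)): arr=[6 12 4 21 5 11] head=3 tail=3 count=6

Answer: 21 5 11 6 12 4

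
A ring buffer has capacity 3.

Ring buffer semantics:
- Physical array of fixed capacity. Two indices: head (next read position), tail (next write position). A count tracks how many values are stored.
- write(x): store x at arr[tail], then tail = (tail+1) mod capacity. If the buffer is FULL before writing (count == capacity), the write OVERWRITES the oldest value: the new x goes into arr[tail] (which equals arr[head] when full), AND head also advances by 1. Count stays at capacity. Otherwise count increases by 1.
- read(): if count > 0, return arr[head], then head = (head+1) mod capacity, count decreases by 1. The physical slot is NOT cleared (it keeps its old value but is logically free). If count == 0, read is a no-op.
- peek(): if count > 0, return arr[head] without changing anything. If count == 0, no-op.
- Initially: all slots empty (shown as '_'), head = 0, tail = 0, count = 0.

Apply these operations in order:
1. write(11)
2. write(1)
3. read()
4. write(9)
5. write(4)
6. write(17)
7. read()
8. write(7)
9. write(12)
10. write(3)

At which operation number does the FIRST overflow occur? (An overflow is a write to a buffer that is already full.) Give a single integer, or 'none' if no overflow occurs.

After op 1 (write(11)): arr=[11 _ _] head=0 tail=1 count=1
After op 2 (write(1)): arr=[11 1 _] head=0 tail=2 count=2
After op 3 (read()): arr=[11 1 _] head=1 tail=2 count=1
After op 4 (write(9)): arr=[11 1 9] head=1 tail=0 count=2
After op 5 (write(4)): arr=[4 1 9] head=1 tail=1 count=3
After op 6 (write(17)): arr=[4 17 9] head=2 tail=2 count=3
After op 7 (read()): arr=[4 17 9] head=0 tail=2 count=2
After op 8 (write(7)): arr=[4 17 7] head=0 tail=0 count=3
After op 9 (write(12)): arr=[12 17 7] head=1 tail=1 count=3
After op 10 (write(3)): arr=[12 3 7] head=2 tail=2 count=3

Answer: 6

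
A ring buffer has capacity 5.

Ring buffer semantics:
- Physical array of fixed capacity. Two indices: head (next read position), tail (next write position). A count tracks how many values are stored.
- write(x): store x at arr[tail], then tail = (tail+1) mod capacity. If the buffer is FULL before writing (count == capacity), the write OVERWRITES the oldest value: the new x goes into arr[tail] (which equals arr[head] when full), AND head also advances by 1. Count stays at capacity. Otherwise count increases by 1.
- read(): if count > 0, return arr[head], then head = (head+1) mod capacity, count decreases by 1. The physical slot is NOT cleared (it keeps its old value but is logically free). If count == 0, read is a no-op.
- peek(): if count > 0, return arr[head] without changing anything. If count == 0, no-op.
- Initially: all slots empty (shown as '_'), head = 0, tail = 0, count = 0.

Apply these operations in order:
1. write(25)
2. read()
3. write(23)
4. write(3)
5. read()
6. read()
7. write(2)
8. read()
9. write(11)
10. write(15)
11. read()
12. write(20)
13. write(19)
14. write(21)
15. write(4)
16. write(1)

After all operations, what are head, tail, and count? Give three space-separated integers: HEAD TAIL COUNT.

After op 1 (write(25)): arr=[25 _ _ _ _] head=0 tail=1 count=1
After op 2 (read()): arr=[25 _ _ _ _] head=1 tail=1 count=0
After op 3 (write(23)): arr=[25 23 _ _ _] head=1 tail=2 count=1
After op 4 (write(3)): arr=[25 23 3 _ _] head=1 tail=3 count=2
After op 5 (read()): arr=[25 23 3 _ _] head=2 tail=3 count=1
After op 6 (read()): arr=[25 23 3 _ _] head=3 tail=3 count=0
After op 7 (write(2)): arr=[25 23 3 2 _] head=3 tail=4 count=1
After op 8 (read()): arr=[25 23 3 2 _] head=4 tail=4 count=0
After op 9 (write(11)): arr=[25 23 3 2 11] head=4 tail=0 count=1
After op 10 (write(15)): arr=[15 23 3 2 11] head=4 tail=1 count=2
After op 11 (read()): arr=[15 23 3 2 11] head=0 tail=1 count=1
After op 12 (write(20)): arr=[15 20 3 2 11] head=0 tail=2 count=2
After op 13 (write(19)): arr=[15 20 19 2 11] head=0 tail=3 count=3
After op 14 (write(21)): arr=[15 20 19 21 11] head=0 tail=4 count=4
After op 15 (write(4)): arr=[15 20 19 21 4] head=0 tail=0 count=5
After op 16 (write(1)): arr=[1 20 19 21 4] head=1 tail=1 count=5

Answer: 1 1 5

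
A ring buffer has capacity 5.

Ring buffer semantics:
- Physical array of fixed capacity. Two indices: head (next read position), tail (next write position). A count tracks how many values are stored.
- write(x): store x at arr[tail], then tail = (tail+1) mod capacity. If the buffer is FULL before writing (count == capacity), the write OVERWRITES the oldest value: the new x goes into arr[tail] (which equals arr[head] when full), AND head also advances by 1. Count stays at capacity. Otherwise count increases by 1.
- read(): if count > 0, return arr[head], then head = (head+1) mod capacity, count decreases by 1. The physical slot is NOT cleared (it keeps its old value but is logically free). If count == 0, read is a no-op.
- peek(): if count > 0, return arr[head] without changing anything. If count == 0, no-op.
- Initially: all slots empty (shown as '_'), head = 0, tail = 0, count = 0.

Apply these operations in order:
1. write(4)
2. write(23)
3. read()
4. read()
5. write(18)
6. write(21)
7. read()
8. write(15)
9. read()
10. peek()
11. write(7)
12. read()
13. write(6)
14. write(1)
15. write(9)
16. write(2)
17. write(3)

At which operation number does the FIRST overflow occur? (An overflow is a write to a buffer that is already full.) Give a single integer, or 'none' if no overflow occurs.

Answer: 17

Derivation:
After op 1 (write(4)): arr=[4 _ _ _ _] head=0 tail=1 count=1
After op 2 (write(23)): arr=[4 23 _ _ _] head=0 tail=2 count=2
After op 3 (read()): arr=[4 23 _ _ _] head=1 tail=2 count=1
After op 4 (read()): arr=[4 23 _ _ _] head=2 tail=2 count=0
After op 5 (write(18)): arr=[4 23 18 _ _] head=2 tail=3 count=1
After op 6 (write(21)): arr=[4 23 18 21 _] head=2 tail=4 count=2
After op 7 (read()): arr=[4 23 18 21 _] head=3 tail=4 count=1
After op 8 (write(15)): arr=[4 23 18 21 15] head=3 tail=0 count=2
After op 9 (read()): arr=[4 23 18 21 15] head=4 tail=0 count=1
After op 10 (peek()): arr=[4 23 18 21 15] head=4 tail=0 count=1
After op 11 (write(7)): arr=[7 23 18 21 15] head=4 tail=1 count=2
After op 12 (read()): arr=[7 23 18 21 15] head=0 tail=1 count=1
After op 13 (write(6)): arr=[7 6 18 21 15] head=0 tail=2 count=2
After op 14 (write(1)): arr=[7 6 1 21 15] head=0 tail=3 count=3
After op 15 (write(9)): arr=[7 6 1 9 15] head=0 tail=4 count=4
After op 16 (write(2)): arr=[7 6 1 9 2] head=0 tail=0 count=5
After op 17 (write(3)): arr=[3 6 1 9 2] head=1 tail=1 count=5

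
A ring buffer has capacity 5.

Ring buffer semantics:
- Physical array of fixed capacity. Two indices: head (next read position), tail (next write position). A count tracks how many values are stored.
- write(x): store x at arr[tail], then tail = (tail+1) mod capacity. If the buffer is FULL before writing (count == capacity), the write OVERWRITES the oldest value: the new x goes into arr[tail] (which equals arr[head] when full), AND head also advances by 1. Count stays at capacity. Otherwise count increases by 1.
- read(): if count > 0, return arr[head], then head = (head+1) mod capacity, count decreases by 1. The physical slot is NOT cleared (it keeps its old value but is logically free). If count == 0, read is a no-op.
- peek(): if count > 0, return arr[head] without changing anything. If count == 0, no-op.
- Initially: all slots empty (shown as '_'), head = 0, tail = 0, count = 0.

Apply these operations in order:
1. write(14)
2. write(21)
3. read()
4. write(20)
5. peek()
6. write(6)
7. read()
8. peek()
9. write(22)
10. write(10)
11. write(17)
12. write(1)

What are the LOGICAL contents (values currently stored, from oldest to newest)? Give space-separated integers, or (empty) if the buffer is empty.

After op 1 (write(14)): arr=[14 _ _ _ _] head=0 tail=1 count=1
After op 2 (write(21)): arr=[14 21 _ _ _] head=0 tail=2 count=2
After op 3 (read()): arr=[14 21 _ _ _] head=1 tail=2 count=1
After op 4 (write(20)): arr=[14 21 20 _ _] head=1 tail=3 count=2
After op 5 (peek()): arr=[14 21 20 _ _] head=1 tail=3 count=2
After op 6 (write(6)): arr=[14 21 20 6 _] head=1 tail=4 count=3
After op 7 (read()): arr=[14 21 20 6 _] head=2 tail=4 count=2
After op 8 (peek()): arr=[14 21 20 6 _] head=2 tail=4 count=2
After op 9 (write(22)): arr=[14 21 20 6 22] head=2 tail=0 count=3
After op 10 (write(10)): arr=[10 21 20 6 22] head=2 tail=1 count=4
After op 11 (write(17)): arr=[10 17 20 6 22] head=2 tail=2 count=5
After op 12 (write(1)): arr=[10 17 1 6 22] head=3 tail=3 count=5

Answer: 6 22 10 17 1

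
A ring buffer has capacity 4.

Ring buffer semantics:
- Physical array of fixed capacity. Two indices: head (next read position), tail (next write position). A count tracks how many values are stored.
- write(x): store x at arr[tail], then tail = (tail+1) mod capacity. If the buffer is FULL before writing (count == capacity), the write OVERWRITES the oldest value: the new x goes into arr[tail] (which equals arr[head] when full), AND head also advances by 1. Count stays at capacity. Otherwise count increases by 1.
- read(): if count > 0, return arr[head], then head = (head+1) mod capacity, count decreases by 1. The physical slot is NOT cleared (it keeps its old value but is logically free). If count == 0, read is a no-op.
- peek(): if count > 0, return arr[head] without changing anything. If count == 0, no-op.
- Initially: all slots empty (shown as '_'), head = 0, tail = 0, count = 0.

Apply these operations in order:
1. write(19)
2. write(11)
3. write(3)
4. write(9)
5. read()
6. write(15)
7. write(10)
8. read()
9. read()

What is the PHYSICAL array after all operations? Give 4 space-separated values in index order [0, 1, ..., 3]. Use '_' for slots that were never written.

Answer: 15 10 3 9

Derivation:
After op 1 (write(19)): arr=[19 _ _ _] head=0 tail=1 count=1
After op 2 (write(11)): arr=[19 11 _ _] head=0 tail=2 count=2
After op 3 (write(3)): arr=[19 11 3 _] head=0 tail=3 count=3
After op 4 (write(9)): arr=[19 11 3 9] head=0 tail=0 count=4
After op 5 (read()): arr=[19 11 3 9] head=1 tail=0 count=3
After op 6 (write(15)): arr=[15 11 3 9] head=1 tail=1 count=4
After op 7 (write(10)): arr=[15 10 3 9] head=2 tail=2 count=4
After op 8 (read()): arr=[15 10 3 9] head=3 tail=2 count=3
After op 9 (read()): arr=[15 10 3 9] head=0 tail=2 count=2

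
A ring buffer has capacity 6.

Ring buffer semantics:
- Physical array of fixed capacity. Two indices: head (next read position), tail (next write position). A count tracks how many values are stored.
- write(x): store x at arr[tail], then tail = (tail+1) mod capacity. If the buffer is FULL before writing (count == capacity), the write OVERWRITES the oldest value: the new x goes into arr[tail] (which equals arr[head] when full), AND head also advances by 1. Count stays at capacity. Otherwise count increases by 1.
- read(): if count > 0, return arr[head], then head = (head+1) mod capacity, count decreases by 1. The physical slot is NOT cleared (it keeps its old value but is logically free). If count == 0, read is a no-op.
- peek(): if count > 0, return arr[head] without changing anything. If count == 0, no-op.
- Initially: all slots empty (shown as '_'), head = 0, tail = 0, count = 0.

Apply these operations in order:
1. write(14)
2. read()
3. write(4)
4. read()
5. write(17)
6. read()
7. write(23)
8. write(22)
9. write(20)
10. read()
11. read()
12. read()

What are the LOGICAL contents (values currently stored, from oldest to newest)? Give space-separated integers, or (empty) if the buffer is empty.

After op 1 (write(14)): arr=[14 _ _ _ _ _] head=0 tail=1 count=1
After op 2 (read()): arr=[14 _ _ _ _ _] head=1 tail=1 count=0
After op 3 (write(4)): arr=[14 4 _ _ _ _] head=1 tail=2 count=1
After op 4 (read()): arr=[14 4 _ _ _ _] head=2 tail=2 count=0
After op 5 (write(17)): arr=[14 4 17 _ _ _] head=2 tail=3 count=1
After op 6 (read()): arr=[14 4 17 _ _ _] head=3 tail=3 count=0
After op 7 (write(23)): arr=[14 4 17 23 _ _] head=3 tail=4 count=1
After op 8 (write(22)): arr=[14 4 17 23 22 _] head=3 tail=5 count=2
After op 9 (write(20)): arr=[14 4 17 23 22 20] head=3 tail=0 count=3
After op 10 (read()): arr=[14 4 17 23 22 20] head=4 tail=0 count=2
After op 11 (read()): arr=[14 4 17 23 22 20] head=5 tail=0 count=1
After op 12 (read()): arr=[14 4 17 23 22 20] head=0 tail=0 count=0

Answer: (empty)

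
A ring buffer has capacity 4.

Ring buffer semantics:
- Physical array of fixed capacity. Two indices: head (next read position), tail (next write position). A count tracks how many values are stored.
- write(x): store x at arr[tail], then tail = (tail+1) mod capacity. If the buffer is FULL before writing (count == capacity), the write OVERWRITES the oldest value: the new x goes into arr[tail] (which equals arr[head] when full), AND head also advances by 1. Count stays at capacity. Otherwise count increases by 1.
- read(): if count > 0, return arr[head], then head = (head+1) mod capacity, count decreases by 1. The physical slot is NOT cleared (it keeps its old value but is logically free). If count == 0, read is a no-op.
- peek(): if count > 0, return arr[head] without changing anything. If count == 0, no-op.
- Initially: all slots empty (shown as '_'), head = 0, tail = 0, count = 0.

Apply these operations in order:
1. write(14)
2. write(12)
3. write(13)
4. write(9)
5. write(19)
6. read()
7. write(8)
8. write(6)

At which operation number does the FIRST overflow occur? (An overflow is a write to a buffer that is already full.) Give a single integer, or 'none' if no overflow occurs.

Answer: 5

Derivation:
After op 1 (write(14)): arr=[14 _ _ _] head=0 tail=1 count=1
After op 2 (write(12)): arr=[14 12 _ _] head=0 tail=2 count=2
After op 3 (write(13)): arr=[14 12 13 _] head=0 tail=3 count=3
After op 4 (write(9)): arr=[14 12 13 9] head=0 tail=0 count=4
After op 5 (write(19)): arr=[19 12 13 9] head=1 tail=1 count=4
After op 6 (read()): arr=[19 12 13 9] head=2 tail=1 count=3
After op 7 (write(8)): arr=[19 8 13 9] head=2 tail=2 count=4
After op 8 (write(6)): arr=[19 8 6 9] head=3 tail=3 count=4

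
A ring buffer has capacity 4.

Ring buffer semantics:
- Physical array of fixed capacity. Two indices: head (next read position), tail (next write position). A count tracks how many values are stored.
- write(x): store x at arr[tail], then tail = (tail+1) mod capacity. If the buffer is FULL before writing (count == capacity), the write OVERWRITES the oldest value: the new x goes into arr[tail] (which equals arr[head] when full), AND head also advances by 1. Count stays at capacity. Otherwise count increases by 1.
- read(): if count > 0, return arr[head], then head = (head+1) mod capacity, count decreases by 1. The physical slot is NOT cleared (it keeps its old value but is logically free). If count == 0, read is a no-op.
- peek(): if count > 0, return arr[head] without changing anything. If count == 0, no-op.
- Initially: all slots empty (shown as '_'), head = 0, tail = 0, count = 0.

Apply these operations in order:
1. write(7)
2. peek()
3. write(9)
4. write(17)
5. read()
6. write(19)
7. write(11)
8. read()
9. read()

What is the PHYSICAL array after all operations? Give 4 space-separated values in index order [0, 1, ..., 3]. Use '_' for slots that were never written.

Answer: 11 9 17 19

Derivation:
After op 1 (write(7)): arr=[7 _ _ _] head=0 tail=1 count=1
After op 2 (peek()): arr=[7 _ _ _] head=0 tail=1 count=1
After op 3 (write(9)): arr=[7 9 _ _] head=0 tail=2 count=2
After op 4 (write(17)): arr=[7 9 17 _] head=0 tail=3 count=3
After op 5 (read()): arr=[7 9 17 _] head=1 tail=3 count=2
After op 6 (write(19)): arr=[7 9 17 19] head=1 tail=0 count=3
After op 7 (write(11)): arr=[11 9 17 19] head=1 tail=1 count=4
After op 8 (read()): arr=[11 9 17 19] head=2 tail=1 count=3
After op 9 (read()): arr=[11 9 17 19] head=3 tail=1 count=2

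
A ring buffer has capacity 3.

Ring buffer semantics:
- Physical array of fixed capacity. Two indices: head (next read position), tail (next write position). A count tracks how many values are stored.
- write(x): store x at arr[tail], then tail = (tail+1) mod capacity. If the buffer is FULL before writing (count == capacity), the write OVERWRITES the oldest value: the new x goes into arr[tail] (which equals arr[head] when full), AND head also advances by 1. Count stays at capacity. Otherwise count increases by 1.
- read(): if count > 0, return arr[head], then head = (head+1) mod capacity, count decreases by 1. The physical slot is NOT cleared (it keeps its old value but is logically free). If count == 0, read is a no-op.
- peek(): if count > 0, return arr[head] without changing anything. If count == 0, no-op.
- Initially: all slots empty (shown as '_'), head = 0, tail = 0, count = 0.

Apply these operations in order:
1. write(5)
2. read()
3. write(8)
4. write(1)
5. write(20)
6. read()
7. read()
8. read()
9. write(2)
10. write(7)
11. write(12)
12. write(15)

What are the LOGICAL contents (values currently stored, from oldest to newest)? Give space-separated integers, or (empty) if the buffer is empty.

Answer: 7 12 15

Derivation:
After op 1 (write(5)): arr=[5 _ _] head=0 tail=1 count=1
After op 2 (read()): arr=[5 _ _] head=1 tail=1 count=0
After op 3 (write(8)): arr=[5 8 _] head=1 tail=2 count=1
After op 4 (write(1)): arr=[5 8 1] head=1 tail=0 count=2
After op 5 (write(20)): arr=[20 8 1] head=1 tail=1 count=3
After op 6 (read()): arr=[20 8 1] head=2 tail=1 count=2
After op 7 (read()): arr=[20 8 1] head=0 tail=1 count=1
After op 8 (read()): arr=[20 8 1] head=1 tail=1 count=0
After op 9 (write(2)): arr=[20 2 1] head=1 tail=2 count=1
After op 10 (write(7)): arr=[20 2 7] head=1 tail=0 count=2
After op 11 (write(12)): arr=[12 2 7] head=1 tail=1 count=3
After op 12 (write(15)): arr=[12 15 7] head=2 tail=2 count=3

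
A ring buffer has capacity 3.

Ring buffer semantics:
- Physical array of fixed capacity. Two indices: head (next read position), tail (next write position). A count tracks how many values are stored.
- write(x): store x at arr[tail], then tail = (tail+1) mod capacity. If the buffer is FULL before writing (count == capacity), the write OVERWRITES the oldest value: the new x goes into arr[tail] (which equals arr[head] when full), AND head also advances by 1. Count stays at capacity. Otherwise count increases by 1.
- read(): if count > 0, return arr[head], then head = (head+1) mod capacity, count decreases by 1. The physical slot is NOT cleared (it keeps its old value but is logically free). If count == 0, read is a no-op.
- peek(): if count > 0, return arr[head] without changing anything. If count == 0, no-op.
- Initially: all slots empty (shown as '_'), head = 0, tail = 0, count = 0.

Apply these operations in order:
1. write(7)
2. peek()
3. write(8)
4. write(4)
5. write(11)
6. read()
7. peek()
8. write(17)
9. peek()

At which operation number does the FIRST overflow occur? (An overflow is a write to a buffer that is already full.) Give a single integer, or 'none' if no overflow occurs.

Answer: 5

Derivation:
After op 1 (write(7)): arr=[7 _ _] head=0 tail=1 count=1
After op 2 (peek()): arr=[7 _ _] head=0 tail=1 count=1
After op 3 (write(8)): arr=[7 8 _] head=0 tail=2 count=2
After op 4 (write(4)): arr=[7 8 4] head=0 tail=0 count=3
After op 5 (write(11)): arr=[11 8 4] head=1 tail=1 count=3
After op 6 (read()): arr=[11 8 4] head=2 tail=1 count=2
After op 7 (peek()): arr=[11 8 4] head=2 tail=1 count=2
After op 8 (write(17)): arr=[11 17 4] head=2 tail=2 count=3
After op 9 (peek()): arr=[11 17 4] head=2 tail=2 count=3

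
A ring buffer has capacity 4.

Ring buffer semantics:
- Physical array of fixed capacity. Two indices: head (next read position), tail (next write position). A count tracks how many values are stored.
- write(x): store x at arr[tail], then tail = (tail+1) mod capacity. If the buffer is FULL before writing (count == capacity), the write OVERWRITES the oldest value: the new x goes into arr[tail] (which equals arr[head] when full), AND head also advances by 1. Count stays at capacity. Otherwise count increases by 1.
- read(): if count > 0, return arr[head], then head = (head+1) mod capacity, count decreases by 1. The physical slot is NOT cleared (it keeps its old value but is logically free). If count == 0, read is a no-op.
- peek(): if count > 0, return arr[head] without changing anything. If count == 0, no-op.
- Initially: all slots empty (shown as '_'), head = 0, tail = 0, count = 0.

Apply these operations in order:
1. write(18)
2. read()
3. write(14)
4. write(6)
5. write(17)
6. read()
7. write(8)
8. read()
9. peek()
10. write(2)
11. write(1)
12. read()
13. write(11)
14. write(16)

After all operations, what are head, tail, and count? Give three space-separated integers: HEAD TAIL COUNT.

Answer: 1 1 4

Derivation:
After op 1 (write(18)): arr=[18 _ _ _] head=0 tail=1 count=1
After op 2 (read()): arr=[18 _ _ _] head=1 tail=1 count=0
After op 3 (write(14)): arr=[18 14 _ _] head=1 tail=2 count=1
After op 4 (write(6)): arr=[18 14 6 _] head=1 tail=3 count=2
After op 5 (write(17)): arr=[18 14 6 17] head=1 tail=0 count=3
After op 6 (read()): arr=[18 14 6 17] head=2 tail=0 count=2
After op 7 (write(8)): arr=[8 14 6 17] head=2 tail=1 count=3
After op 8 (read()): arr=[8 14 6 17] head=3 tail=1 count=2
After op 9 (peek()): arr=[8 14 6 17] head=3 tail=1 count=2
After op 10 (write(2)): arr=[8 2 6 17] head=3 tail=2 count=3
After op 11 (write(1)): arr=[8 2 1 17] head=3 tail=3 count=4
After op 12 (read()): arr=[8 2 1 17] head=0 tail=3 count=3
After op 13 (write(11)): arr=[8 2 1 11] head=0 tail=0 count=4
After op 14 (write(16)): arr=[16 2 1 11] head=1 tail=1 count=4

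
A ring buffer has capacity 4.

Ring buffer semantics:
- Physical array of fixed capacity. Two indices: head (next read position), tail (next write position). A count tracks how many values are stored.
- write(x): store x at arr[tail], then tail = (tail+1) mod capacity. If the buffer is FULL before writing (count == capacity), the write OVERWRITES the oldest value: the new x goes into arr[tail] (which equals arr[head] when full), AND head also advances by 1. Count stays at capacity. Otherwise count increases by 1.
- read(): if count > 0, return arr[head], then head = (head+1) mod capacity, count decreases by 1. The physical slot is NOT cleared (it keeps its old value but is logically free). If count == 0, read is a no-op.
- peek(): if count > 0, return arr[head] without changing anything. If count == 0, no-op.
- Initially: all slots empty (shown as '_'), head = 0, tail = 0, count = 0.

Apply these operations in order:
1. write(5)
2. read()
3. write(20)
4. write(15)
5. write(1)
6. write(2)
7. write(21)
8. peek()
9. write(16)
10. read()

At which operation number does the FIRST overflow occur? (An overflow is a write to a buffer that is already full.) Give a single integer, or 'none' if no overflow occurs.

Answer: 7

Derivation:
After op 1 (write(5)): arr=[5 _ _ _] head=0 tail=1 count=1
After op 2 (read()): arr=[5 _ _ _] head=1 tail=1 count=0
After op 3 (write(20)): arr=[5 20 _ _] head=1 tail=2 count=1
After op 4 (write(15)): arr=[5 20 15 _] head=1 tail=3 count=2
After op 5 (write(1)): arr=[5 20 15 1] head=1 tail=0 count=3
After op 6 (write(2)): arr=[2 20 15 1] head=1 tail=1 count=4
After op 7 (write(21)): arr=[2 21 15 1] head=2 tail=2 count=4
After op 8 (peek()): arr=[2 21 15 1] head=2 tail=2 count=4
After op 9 (write(16)): arr=[2 21 16 1] head=3 tail=3 count=4
After op 10 (read()): arr=[2 21 16 1] head=0 tail=3 count=3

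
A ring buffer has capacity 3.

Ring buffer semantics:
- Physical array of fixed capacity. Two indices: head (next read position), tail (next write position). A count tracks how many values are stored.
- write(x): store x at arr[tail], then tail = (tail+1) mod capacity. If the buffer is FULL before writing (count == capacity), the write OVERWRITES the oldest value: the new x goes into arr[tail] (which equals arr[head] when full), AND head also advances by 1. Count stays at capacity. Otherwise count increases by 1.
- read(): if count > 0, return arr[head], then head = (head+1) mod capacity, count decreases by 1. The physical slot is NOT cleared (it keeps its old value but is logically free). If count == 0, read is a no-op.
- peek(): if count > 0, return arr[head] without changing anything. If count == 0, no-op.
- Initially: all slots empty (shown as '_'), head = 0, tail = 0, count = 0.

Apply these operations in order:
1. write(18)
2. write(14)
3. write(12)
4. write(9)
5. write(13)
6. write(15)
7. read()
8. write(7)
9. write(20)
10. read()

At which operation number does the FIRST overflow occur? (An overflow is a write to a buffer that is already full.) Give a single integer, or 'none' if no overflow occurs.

Answer: 4

Derivation:
After op 1 (write(18)): arr=[18 _ _] head=0 tail=1 count=1
After op 2 (write(14)): arr=[18 14 _] head=0 tail=2 count=2
After op 3 (write(12)): arr=[18 14 12] head=0 tail=0 count=3
After op 4 (write(9)): arr=[9 14 12] head=1 tail=1 count=3
After op 5 (write(13)): arr=[9 13 12] head=2 tail=2 count=3
After op 6 (write(15)): arr=[9 13 15] head=0 tail=0 count=3
After op 7 (read()): arr=[9 13 15] head=1 tail=0 count=2
After op 8 (write(7)): arr=[7 13 15] head=1 tail=1 count=3
After op 9 (write(20)): arr=[7 20 15] head=2 tail=2 count=3
After op 10 (read()): arr=[7 20 15] head=0 tail=2 count=2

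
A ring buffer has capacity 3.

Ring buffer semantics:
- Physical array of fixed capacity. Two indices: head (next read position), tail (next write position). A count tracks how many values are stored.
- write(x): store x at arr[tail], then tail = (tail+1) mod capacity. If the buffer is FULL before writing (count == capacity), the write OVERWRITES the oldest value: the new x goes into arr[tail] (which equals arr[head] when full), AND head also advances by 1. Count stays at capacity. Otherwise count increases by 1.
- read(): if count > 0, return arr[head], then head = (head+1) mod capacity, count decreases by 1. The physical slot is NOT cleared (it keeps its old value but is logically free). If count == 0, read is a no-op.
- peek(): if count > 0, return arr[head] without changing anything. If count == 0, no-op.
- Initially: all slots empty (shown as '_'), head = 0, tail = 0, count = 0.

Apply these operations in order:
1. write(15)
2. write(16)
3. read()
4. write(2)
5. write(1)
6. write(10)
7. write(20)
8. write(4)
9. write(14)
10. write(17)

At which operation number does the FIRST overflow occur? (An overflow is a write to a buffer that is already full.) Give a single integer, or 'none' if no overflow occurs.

After op 1 (write(15)): arr=[15 _ _] head=0 tail=1 count=1
After op 2 (write(16)): arr=[15 16 _] head=0 tail=2 count=2
After op 3 (read()): arr=[15 16 _] head=1 tail=2 count=1
After op 4 (write(2)): arr=[15 16 2] head=1 tail=0 count=2
After op 5 (write(1)): arr=[1 16 2] head=1 tail=1 count=3
After op 6 (write(10)): arr=[1 10 2] head=2 tail=2 count=3
After op 7 (write(20)): arr=[1 10 20] head=0 tail=0 count=3
After op 8 (write(4)): arr=[4 10 20] head=1 tail=1 count=3
After op 9 (write(14)): arr=[4 14 20] head=2 tail=2 count=3
After op 10 (write(17)): arr=[4 14 17] head=0 tail=0 count=3

Answer: 6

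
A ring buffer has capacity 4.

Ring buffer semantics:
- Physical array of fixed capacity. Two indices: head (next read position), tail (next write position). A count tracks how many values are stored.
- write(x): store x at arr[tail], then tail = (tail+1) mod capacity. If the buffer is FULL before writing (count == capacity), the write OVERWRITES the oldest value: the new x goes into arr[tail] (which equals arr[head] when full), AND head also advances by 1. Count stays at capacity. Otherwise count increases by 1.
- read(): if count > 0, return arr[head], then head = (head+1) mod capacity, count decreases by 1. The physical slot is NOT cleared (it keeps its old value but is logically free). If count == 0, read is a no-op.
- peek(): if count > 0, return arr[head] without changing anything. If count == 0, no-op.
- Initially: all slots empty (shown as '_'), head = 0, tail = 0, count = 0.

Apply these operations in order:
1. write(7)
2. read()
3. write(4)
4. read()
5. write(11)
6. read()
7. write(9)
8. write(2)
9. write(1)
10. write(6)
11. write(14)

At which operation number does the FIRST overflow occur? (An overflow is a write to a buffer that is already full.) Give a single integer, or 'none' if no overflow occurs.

Answer: 11

Derivation:
After op 1 (write(7)): arr=[7 _ _ _] head=0 tail=1 count=1
After op 2 (read()): arr=[7 _ _ _] head=1 tail=1 count=0
After op 3 (write(4)): arr=[7 4 _ _] head=1 tail=2 count=1
After op 4 (read()): arr=[7 4 _ _] head=2 tail=2 count=0
After op 5 (write(11)): arr=[7 4 11 _] head=2 tail=3 count=1
After op 6 (read()): arr=[7 4 11 _] head=3 tail=3 count=0
After op 7 (write(9)): arr=[7 4 11 9] head=3 tail=0 count=1
After op 8 (write(2)): arr=[2 4 11 9] head=3 tail=1 count=2
After op 9 (write(1)): arr=[2 1 11 9] head=3 tail=2 count=3
After op 10 (write(6)): arr=[2 1 6 9] head=3 tail=3 count=4
After op 11 (write(14)): arr=[2 1 6 14] head=0 tail=0 count=4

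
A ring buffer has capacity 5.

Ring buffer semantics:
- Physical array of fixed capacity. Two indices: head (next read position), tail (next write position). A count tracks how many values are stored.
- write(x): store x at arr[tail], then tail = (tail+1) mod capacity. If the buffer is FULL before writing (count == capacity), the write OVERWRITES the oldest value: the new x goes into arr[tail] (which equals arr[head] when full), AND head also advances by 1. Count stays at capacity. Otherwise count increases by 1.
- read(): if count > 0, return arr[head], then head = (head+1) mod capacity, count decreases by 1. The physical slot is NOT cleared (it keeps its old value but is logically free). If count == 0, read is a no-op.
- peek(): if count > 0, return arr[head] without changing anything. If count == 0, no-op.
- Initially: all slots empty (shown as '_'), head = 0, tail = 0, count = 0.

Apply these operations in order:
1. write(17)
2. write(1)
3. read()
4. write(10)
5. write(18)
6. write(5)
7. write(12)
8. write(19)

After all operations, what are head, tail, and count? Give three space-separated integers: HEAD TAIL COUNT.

After op 1 (write(17)): arr=[17 _ _ _ _] head=0 tail=1 count=1
After op 2 (write(1)): arr=[17 1 _ _ _] head=0 tail=2 count=2
After op 3 (read()): arr=[17 1 _ _ _] head=1 tail=2 count=1
After op 4 (write(10)): arr=[17 1 10 _ _] head=1 tail=3 count=2
After op 5 (write(18)): arr=[17 1 10 18 _] head=1 tail=4 count=3
After op 6 (write(5)): arr=[17 1 10 18 5] head=1 tail=0 count=4
After op 7 (write(12)): arr=[12 1 10 18 5] head=1 tail=1 count=5
After op 8 (write(19)): arr=[12 19 10 18 5] head=2 tail=2 count=5

Answer: 2 2 5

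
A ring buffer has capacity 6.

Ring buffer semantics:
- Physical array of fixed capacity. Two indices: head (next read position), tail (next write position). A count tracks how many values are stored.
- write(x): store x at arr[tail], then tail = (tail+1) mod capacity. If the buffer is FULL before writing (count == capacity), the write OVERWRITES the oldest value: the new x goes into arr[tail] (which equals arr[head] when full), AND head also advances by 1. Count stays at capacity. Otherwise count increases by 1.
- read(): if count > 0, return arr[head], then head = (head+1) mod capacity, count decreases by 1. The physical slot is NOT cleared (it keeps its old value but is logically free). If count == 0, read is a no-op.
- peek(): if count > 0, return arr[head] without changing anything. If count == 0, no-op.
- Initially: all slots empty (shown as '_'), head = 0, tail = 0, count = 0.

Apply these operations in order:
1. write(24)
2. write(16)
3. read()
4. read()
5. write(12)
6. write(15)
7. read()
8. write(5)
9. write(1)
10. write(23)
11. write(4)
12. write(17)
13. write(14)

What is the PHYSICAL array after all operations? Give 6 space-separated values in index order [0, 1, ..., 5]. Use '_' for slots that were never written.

After op 1 (write(24)): arr=[24 _ _ _ _ _] head=0 tail=1 count=1
After op 2 (write(16)): arr=[24 16 _ _ _ _] head=0 tail=2 count=2
After op 3 (read()): arr=[24 16 _ _ _ _] head=1 tail=2 count=1
After op 4 (read()): arr=[24 16 _ _ _ _] head=2 tail=2 count=0
After op 5 (write(12)): arr=[24 16 12 _ _ _] head=2 tail=3 count=1
After op 6 (write(15)): arr=[24 16 12 15 _ _] head=2 tail=4 count=2
After op 7 (read()): arr=[24 16 12 15 _ _] head=3 tail=4 count=1
After op 8 (write(5)): arr=[24 16 12 15 5 _] head=3 tail=5 count=2
After op 9 (write(1)): arr=[24 16 12 15 5 1] head=3 tail=0 count=3
After op 10 (write(23)): arr=[23 16 12 15 5 1] head=3 tail=1 count=4
After op 11 (write(4)): arr=[23 4 12 15 5 1] head=3 tail=2 count=5
After op 12 (write(17)): arr=[23 4 17 15 5 1] head=3 tail=3 count=6
After op 13 (write(14)): arr=[23 4 17 14 5 1] head=4 tail=4 count=6

Answer: 23 4 17 14 5 1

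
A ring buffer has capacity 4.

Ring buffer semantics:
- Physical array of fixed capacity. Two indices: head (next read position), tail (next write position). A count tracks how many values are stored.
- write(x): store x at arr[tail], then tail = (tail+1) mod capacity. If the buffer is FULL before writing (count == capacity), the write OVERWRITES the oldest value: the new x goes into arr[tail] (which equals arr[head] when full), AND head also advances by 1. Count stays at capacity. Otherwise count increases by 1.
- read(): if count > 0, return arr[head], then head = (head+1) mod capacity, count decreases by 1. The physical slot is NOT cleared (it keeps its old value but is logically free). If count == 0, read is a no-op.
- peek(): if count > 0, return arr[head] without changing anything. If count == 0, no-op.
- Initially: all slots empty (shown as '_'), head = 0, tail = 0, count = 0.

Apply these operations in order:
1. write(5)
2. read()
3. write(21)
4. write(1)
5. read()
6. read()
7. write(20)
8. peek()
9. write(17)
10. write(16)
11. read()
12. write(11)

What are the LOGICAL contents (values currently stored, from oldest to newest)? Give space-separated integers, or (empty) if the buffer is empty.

After op 1 (write(5)): arr=[5 _ _ _] head=0 tail=1 count=1
After op 2 (read()): arr=[5 _ _ _] head=1 tail=1 count=0
After op 3 (write(21)): arr=[5 21 _ _] head=1 tail=2 count=1
After op 4 (write(1)): arr=[5 21 1 _] head=1 tail=3 count=2
After op 5 (read()): arr=[5 21 1 _] head=2 tail=3 count=1
After op 6 (read()): arr=[5 21 1 _] head=3 tail=3 count=0
After op 7 (write(20)): arr=[5 21 1 20] head=3 tail=0 count=1
After op 8 (peek()): arr=[5 21 1 20] head=3 tail=0 count=1
After op 9 (write(17)): arr=[17 21 1 20] head=3 tail=1 count=2
After op 10 (write(16)): arr=[17 16 1 20] head=3 tail=2 count=3
After op 11 (read()): arr=[17 16 1 20] head=0 tail=2 count=2
After op 12 (write(11)): arr=[17 16 11 20] head=0 tail=3 count=3

Answer: 17 16 11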